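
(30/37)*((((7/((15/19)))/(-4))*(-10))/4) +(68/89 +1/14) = 491329/92204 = 5.33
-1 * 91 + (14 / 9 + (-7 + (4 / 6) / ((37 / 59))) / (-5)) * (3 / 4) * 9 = -53639 / 740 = -72.49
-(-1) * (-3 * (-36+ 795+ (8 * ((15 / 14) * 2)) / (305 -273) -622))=-11553 / 28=-412.61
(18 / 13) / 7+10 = 928 / 91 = 10.20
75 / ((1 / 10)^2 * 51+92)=7500 / 9251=0.81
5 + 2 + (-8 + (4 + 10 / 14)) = 26 / 7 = 3.71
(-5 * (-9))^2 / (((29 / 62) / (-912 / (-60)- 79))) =-276210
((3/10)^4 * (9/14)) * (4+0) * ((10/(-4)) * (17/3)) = -4131/14000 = -0.30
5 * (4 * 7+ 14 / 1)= 210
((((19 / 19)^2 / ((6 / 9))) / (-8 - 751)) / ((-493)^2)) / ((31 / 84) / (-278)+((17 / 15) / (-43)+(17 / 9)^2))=-67779180 / 29510092151932513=-0.00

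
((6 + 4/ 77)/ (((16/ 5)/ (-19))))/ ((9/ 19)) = -420565/ 5544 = -75.86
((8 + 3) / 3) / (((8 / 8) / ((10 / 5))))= 22 / 3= 7.33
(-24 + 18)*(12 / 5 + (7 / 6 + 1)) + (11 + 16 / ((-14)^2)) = -3998 / 245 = -16.32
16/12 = 4/3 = 1.33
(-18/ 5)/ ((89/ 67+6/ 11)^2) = -9777042/ 9535805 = -1.03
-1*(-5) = 5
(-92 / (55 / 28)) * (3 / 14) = -552 / 55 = -10.04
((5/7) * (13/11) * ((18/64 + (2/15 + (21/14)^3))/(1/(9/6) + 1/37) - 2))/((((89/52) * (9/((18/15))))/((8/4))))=2403349/5276810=0.46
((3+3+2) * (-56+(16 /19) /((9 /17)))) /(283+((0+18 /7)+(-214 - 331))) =65128 /38817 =1.68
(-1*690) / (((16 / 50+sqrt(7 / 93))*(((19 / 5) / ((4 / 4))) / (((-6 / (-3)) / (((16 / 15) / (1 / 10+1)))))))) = -630.11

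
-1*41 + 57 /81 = -1088 /27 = -40.30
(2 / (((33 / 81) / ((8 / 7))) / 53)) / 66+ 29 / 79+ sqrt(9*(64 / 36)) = 8.87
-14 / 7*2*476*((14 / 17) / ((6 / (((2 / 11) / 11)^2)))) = -3136 / 43923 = -0.07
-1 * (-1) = 1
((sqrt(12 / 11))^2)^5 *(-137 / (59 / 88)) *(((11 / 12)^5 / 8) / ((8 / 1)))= -1507 / 472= -3.19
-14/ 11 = -1.27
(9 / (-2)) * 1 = -9 / 2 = -4.50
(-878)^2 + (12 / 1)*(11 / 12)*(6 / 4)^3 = 6167369 / 8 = 770921.12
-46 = -46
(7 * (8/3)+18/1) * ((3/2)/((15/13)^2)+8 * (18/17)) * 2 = 538406/765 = 703.80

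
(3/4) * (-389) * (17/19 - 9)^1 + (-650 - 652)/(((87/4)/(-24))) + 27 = 4218897/1102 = 3828.40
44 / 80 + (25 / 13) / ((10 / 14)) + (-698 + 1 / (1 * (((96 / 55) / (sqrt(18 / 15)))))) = -180637 / 260 + 11 * sqrt(30) / 96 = -694.13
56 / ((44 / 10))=140 / 11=12.73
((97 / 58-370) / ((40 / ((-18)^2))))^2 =2994294542409 / 336400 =8900994.48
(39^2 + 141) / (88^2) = 831 / 3872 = 0.21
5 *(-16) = -80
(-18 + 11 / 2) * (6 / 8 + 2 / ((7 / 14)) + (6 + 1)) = -1175 / 8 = -146.88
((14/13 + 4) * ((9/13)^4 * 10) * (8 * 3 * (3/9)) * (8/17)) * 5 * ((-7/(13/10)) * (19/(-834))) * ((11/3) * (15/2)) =8446893840000/11405749667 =740.58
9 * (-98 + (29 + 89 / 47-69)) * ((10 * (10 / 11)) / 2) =-2878650 / 517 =-5567.99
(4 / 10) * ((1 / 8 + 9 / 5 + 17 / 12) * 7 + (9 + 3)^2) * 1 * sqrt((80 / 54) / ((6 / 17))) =20087 * sqrt(85) / 1350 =137.18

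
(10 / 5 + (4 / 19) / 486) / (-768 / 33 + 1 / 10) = -1015960 / 11768733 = -0.09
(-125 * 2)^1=-250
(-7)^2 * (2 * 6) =588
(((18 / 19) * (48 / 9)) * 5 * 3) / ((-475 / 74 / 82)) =-1747584 / 1805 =-968.19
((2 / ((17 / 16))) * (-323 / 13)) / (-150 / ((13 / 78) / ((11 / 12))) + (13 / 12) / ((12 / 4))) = 21888 / 385931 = 0.06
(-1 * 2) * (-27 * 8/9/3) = 16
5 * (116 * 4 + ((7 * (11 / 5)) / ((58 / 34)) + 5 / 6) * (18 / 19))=1304057 / 551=2366.71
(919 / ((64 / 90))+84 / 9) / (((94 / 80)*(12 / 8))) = 738.54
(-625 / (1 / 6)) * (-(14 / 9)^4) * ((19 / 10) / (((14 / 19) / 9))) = 123823000 / 243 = 509559.67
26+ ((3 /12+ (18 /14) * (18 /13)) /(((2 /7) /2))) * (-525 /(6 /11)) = -1419871 /104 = -13652.61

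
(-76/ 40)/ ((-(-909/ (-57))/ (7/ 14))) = 361/ 6060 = 0.06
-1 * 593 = -593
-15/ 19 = -0.79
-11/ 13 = -0.85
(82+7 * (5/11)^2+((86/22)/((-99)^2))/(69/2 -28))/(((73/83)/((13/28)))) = 9707151871/220365684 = 44.05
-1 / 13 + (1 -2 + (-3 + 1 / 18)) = -941 / 234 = -4.02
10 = 10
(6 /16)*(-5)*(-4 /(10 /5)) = 15 /4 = 3.75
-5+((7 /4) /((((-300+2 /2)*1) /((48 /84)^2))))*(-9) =-10429 /2093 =-4.98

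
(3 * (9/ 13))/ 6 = 9/ 26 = 0.35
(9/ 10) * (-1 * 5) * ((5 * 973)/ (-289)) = 43785/ 578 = 75.75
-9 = -9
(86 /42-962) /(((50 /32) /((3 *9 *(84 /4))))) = -8708688 /25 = -348347.52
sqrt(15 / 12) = sqrt(5) / 2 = 1.12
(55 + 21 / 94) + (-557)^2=29168597 / 94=310304.22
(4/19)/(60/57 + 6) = 2/67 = 0.03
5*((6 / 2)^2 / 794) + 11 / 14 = 2341 / 2779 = 0.84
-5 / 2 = -2.50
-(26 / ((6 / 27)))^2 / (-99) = 1521 / 11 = 138.27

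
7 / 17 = 0.41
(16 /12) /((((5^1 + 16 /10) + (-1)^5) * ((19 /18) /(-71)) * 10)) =-213 /133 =-1.60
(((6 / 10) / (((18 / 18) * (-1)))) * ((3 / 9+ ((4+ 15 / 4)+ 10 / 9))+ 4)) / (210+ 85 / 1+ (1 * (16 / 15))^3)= -106875 / 3998884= -0.03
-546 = -546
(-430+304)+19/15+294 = 2539/15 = 169.27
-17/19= -0.89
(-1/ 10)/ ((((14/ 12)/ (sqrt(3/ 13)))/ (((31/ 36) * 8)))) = -62 * sqrt(39)/ 1365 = -0.28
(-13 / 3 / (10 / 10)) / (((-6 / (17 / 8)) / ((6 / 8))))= 221 / 192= 1.15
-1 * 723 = -723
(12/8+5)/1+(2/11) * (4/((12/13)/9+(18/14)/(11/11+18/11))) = 794911/102806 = 7.73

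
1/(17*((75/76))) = 76/1275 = 0.06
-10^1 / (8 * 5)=-1 / 4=-0.25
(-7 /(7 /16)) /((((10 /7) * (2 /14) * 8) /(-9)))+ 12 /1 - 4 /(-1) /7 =3527 /35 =100.77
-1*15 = -15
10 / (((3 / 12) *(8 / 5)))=25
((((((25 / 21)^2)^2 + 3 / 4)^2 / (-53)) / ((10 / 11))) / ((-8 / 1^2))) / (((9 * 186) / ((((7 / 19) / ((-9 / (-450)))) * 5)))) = 1266394623793475 / 1165872911292456192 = 0.00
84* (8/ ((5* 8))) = 84/ 5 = 16.80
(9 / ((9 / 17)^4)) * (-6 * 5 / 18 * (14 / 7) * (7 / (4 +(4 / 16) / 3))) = -3340840 / 5103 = -654.68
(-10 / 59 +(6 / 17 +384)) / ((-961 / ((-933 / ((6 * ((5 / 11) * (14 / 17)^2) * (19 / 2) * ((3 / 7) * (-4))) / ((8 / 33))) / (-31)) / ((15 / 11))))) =1600713268 / 22542104925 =0.07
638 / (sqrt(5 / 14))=638 * sqrt(70) / 5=1067.58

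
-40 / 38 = -20 / 19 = -1.05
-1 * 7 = -7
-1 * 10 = -10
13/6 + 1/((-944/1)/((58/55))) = 168653/77880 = 2.17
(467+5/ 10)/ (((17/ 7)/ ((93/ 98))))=182.68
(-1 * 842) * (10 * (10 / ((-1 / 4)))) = 336800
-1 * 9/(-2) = 9/2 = 4.50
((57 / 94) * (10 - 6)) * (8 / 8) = 114 / 47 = 2.43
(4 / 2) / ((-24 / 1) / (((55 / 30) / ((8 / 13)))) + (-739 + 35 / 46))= -13156 / 4909129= -0.00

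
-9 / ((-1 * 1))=9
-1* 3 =-3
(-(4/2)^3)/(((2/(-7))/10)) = 280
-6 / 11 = -0.55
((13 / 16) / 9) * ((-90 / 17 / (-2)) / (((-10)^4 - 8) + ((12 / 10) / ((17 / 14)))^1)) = 325 / 13590464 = 0.00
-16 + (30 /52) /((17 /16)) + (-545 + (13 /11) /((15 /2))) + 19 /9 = -61063012 /109395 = -558.19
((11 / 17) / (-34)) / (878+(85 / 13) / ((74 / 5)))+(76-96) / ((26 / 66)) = -161187003923 / 3174894177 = -50.77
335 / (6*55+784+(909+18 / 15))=1675 / 10121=0.17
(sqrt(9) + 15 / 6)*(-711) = -7821 / 2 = -3910.50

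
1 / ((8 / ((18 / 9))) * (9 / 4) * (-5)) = -1 / 45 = -0.02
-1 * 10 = -10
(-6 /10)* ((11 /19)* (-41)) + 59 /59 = 1448 /95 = 15.24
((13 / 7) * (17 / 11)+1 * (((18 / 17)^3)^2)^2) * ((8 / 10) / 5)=871342123190370932 / 1121547806667289925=0.78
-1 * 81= -81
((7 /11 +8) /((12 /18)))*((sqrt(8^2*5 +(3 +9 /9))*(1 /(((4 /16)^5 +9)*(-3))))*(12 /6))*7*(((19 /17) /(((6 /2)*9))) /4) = -6469120 /5170737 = -1.25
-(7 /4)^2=-49 /16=-3.06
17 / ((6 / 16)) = 136 / 3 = 45.33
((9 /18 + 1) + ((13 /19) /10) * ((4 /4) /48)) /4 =13693 /36480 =0.38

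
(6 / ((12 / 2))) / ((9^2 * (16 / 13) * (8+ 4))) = 13 / 15552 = 0.00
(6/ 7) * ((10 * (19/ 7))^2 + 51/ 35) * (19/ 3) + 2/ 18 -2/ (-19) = 4007.54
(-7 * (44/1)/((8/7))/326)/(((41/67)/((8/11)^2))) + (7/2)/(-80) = -8919071/11762080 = -0.76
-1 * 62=-62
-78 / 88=-39 / 44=-0.89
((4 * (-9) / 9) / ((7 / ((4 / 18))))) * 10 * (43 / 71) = -3440 / 4473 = -0.77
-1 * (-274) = 274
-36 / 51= -12 / 17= -0.71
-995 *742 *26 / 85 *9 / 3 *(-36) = 414623664 / 17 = 24389627.29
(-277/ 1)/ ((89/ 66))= -18282/ 89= -205.42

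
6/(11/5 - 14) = -30/59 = -0.51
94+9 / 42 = 1319 / 14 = 94.21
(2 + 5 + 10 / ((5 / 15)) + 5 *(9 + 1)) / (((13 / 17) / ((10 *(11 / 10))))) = 16269 / 13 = 1251.46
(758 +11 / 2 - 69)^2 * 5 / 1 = 9646605 / 4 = 2411651.25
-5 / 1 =-5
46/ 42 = 23/ 21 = 1.10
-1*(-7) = 7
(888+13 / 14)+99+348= 18703 / 14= 1335.93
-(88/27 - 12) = 236/27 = 8.74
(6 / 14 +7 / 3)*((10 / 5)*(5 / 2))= 290 / 21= 13.81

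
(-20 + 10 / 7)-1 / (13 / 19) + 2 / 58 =-52776 / 2639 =-20.00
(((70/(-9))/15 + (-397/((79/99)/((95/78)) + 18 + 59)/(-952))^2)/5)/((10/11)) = -8271541499678634991/72514299368945750400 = -0.11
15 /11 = 1.36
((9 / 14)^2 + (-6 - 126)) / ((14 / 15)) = -386865 / 2744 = -140.99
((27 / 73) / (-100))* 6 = -81 / 3650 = -0.02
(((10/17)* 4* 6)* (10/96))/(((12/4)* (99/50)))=1250/5049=0.25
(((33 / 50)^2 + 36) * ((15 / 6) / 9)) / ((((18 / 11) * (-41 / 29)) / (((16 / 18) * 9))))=-3228599 / 92250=-35.00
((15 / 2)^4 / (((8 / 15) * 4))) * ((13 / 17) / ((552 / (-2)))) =-4.11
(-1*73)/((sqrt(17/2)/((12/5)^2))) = -10512*sqrt(34)/425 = -144.22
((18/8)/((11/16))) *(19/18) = 38/11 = 3.45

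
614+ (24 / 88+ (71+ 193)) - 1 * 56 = 9045 / 11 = 822.27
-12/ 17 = -0.71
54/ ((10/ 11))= 297/ 5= 59.40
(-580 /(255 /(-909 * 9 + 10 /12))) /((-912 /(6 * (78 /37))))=-18503537 /71706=-258.05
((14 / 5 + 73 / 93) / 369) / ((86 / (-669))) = -371741 / 4918770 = -0.08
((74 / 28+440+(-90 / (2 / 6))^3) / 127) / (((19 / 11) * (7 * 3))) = -159532307 / 37338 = -4272.65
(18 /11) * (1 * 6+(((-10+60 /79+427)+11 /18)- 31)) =559373 /869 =643.70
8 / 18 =4 / 9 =0.44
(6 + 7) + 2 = 15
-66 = -66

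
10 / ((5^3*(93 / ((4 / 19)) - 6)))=8 / 43575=0.00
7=7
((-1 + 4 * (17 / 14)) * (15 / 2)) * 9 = 260.36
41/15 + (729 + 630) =20426/15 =1361.73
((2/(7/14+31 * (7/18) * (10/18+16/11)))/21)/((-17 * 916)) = -297/1201060574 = -0.00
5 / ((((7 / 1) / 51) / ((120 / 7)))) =30600 / 49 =624.49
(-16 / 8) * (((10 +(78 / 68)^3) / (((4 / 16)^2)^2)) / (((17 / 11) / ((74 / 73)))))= -23566094464 / 6097033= -3865.17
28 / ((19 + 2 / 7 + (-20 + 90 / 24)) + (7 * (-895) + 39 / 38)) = -14896 / 3330819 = -0.00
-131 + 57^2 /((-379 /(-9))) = -53.85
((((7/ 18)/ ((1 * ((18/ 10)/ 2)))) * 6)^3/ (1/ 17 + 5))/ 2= 1457750/ 846369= 1.72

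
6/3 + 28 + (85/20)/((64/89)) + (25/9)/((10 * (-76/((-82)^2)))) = 496163/43776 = 11.33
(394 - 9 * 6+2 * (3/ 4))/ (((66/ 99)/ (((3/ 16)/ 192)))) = 2049/ 4096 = 0.50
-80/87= -0.92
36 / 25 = 1.44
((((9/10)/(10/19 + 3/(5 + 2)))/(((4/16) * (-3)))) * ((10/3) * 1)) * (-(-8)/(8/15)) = -7980/127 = -62.83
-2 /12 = -1 /6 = -0.17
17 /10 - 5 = -33 /10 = -3.30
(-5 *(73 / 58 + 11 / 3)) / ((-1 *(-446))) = -4285 / 77604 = -0.06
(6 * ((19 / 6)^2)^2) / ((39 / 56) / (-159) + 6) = 48349091 / 480465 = 100.63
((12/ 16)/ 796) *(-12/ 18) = -1/ 1592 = -0.00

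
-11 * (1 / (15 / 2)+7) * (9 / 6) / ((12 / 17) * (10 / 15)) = -20009 / 80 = -250.11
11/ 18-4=-61/ 18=-3.39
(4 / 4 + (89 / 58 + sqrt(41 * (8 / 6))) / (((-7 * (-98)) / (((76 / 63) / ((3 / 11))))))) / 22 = 38 * sqrt(123) / 194481 + 949292 / 20679813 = 0.05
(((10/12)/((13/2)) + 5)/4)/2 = 25/39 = 0.64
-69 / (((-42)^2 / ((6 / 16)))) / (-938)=23 / 1470784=0.00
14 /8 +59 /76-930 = -17622 /19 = -927.47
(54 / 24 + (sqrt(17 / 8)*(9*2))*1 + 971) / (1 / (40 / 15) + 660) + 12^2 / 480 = 4*sqrt(34) / 587 + 93709 / 52830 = 1.81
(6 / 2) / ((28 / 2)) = 3 / 14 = 0.21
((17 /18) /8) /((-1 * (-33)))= 17 /4752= 0.00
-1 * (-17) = 17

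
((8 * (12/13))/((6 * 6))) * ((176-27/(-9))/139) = 1432/5421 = 0.26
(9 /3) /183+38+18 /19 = 45159 /1159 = 38.96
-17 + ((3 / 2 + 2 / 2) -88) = -205 / 2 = -102.50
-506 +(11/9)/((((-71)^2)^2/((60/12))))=-115724795219/228705129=-506.00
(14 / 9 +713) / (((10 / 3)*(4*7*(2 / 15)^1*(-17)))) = -6431 / 1904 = -3.38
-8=-8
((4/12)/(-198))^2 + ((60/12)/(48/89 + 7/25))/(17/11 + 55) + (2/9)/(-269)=5763180949283/53811144322452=0.11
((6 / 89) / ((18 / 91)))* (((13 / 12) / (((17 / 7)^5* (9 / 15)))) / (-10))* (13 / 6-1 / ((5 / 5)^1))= -139178767 / 163771985808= -0.00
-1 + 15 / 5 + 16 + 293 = 311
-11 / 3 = -3.67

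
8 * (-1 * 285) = -2280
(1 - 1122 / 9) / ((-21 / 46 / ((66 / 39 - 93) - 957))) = -33225064 / 117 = -283974.91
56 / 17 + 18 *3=57.29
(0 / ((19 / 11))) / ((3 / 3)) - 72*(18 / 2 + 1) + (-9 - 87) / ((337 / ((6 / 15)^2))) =-6066384 / 8425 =-720.05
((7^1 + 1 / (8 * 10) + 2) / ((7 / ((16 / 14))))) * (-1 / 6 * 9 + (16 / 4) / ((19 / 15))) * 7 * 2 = 6489 / 190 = 34.15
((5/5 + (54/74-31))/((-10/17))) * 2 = 18411/185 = 99.52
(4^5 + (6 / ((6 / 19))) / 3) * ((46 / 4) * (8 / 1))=284372 / 3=94790.67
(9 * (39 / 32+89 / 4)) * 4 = 6759 / 8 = 844.88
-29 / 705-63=-44444 / 705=-63.04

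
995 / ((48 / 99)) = 32835 / 16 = 2052.19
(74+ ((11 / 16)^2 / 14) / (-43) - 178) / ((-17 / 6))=48083307 / 1309952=36.71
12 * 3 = 36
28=28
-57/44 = -1.30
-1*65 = -65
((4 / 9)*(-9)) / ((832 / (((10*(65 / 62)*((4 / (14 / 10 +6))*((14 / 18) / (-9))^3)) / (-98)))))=-875 / 4876502616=-0.00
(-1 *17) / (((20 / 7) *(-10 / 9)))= 1071 / 200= 5.36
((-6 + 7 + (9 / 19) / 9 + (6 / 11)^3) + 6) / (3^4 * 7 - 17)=91229 / 6954475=0.01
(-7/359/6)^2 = 0.00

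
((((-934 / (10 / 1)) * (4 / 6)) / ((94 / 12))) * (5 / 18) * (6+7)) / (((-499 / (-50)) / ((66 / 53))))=-13356200 / 3729027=-3.58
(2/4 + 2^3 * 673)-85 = 10599/2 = 5299.50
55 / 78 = 0.71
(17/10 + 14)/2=7.85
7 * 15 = 105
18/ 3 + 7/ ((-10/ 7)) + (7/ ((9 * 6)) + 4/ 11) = 2366/ 1485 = 1.59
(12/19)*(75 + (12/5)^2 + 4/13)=316164/6175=51.20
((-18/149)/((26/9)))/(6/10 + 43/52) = -1620/55279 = -0.03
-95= -95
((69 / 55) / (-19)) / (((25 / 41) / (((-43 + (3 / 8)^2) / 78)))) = 198973 / 3344000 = 0.06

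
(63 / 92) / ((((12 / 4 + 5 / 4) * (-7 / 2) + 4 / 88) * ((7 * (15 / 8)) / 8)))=-1408 / 50025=-0.03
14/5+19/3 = 137/15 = 9.13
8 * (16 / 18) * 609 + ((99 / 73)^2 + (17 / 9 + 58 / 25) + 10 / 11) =57210113518 / 13189275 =4337.62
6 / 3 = 2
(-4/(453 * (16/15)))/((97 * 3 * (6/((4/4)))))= -0.00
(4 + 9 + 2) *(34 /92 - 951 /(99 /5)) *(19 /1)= -6873155 /506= -13583.31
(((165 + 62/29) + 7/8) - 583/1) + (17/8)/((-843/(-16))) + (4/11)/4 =-892494277/2151336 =-414.86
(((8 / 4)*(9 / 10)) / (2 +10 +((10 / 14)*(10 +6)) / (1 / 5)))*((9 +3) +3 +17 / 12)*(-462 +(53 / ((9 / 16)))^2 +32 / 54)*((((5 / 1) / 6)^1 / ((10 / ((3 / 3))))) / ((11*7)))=13430081 / 3449952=3.89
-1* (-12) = 12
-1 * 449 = -449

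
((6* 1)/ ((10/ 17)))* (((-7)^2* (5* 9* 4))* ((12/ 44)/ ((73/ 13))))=3508596/ 803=4369.36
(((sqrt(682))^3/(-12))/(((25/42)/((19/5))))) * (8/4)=-90706 * sqrt(682)/125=-18950.39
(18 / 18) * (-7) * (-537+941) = -2828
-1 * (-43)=43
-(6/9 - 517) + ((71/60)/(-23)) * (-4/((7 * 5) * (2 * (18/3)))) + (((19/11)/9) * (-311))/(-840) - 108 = 408.40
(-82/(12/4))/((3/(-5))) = 410/9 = 45.56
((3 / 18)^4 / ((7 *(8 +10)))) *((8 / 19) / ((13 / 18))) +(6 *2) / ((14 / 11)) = 377275 / 40014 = 9.43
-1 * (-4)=4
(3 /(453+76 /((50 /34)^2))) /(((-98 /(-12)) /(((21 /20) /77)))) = 3375 /328885942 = 0.00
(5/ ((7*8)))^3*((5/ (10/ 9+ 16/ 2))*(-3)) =-16875/ 14400512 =-0.00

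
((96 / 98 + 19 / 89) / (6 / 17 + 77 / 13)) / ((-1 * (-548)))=1149863 / 3314691436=0.00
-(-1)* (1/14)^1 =1/14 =0.07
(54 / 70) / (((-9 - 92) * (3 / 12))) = -108 / 3535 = -0.03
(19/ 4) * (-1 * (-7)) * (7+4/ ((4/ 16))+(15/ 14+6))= 7999/ 8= 999.88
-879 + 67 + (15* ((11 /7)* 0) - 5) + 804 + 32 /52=-161 /13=-12.38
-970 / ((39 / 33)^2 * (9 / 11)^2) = -14201770 / 13689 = -1037.46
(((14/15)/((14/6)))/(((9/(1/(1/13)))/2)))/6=26/135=0.19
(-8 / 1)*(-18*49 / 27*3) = 784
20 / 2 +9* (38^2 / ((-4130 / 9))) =-18.32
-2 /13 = -0.15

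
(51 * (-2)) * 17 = -1734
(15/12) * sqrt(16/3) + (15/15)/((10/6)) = 3/5 + 5 * sqrt(3)/3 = 3.49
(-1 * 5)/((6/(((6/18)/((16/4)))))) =-5/72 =-0.07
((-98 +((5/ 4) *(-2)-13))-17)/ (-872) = 261/ 1744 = 0.15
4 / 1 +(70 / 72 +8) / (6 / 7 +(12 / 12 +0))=4133 / 468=8.83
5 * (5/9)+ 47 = 448/9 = 49.78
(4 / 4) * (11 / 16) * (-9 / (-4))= 99 / 64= 1.55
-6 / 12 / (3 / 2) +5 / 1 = 14 / 3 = 4.67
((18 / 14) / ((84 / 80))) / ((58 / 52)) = 1560 / 1421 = 1.10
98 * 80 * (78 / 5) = 122304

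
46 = 46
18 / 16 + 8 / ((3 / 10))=667 / 24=27.79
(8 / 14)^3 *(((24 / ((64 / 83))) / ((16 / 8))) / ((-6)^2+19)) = 996 / 18865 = 0.05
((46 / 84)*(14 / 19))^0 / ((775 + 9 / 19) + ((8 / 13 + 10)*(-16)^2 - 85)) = 247 / 841779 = 0.00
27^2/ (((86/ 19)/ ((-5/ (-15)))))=53.69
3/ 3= 1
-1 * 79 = -79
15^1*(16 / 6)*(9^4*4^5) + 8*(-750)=268732560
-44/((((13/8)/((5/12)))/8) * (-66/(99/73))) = 1760/949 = 1.85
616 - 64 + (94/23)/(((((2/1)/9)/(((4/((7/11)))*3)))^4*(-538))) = -393334.74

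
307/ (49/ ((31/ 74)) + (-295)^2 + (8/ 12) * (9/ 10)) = 47585/ 13507098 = 0.00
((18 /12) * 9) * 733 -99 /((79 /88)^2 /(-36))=178714863 /12482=14317.81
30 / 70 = 3 / 7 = 0.43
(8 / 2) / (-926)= -2 / 463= -0.00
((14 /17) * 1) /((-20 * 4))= -7 /680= -0.01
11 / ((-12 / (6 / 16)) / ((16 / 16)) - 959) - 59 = -58480 / 991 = -59.01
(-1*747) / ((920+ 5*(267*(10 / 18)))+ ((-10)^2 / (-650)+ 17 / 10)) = -291330 / 648653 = -0.45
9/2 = 4.50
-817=-817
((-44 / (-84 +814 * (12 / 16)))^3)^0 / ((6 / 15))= 5 / 2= 2.50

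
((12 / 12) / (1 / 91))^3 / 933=753571 / 933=807.69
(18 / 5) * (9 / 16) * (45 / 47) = 729 / 376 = 1.94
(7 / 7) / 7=1 / 7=0.14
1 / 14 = 0.07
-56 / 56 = -1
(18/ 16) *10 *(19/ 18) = 95/ 8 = 11.88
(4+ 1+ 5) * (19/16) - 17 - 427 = -432.12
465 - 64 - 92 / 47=18755 / 47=399.04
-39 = -39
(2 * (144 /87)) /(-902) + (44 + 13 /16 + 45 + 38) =26745787 /209264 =127.81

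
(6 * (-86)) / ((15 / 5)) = -172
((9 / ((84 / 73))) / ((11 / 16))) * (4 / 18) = 584 / 231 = 2.53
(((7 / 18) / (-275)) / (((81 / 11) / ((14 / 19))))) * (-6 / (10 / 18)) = 98 / 64125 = 0.00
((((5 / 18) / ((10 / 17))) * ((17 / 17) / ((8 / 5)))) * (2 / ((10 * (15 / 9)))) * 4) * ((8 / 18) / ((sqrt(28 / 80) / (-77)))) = -187 * sqrt(35) / 135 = -8.19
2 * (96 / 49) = 192 / 49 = 3.92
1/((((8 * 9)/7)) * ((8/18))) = 0.22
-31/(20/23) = -713/20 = -35.65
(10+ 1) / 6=11 / 6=1.83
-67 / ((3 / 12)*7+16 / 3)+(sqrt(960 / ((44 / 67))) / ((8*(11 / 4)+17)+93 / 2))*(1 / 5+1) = -804 / 85+16*sqrt(11055) / 3135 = -8.92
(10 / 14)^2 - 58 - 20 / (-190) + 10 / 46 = -1224120 / 21413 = -57.17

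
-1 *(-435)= 435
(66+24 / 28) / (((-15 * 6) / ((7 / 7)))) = -26 / 35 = -0.74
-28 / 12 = -2.33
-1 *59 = -59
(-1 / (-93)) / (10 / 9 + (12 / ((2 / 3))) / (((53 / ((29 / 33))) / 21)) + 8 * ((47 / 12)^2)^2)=503712 / 88536131161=0.00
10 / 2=5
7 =7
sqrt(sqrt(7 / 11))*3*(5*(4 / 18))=10*11^(3 / 4)*7^(1 / 4) / 33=2.98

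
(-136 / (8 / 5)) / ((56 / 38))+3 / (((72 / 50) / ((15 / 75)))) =-57.26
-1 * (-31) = 31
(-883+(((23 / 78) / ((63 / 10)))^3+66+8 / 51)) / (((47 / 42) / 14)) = -10219.23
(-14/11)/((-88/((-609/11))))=-4263/5324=-0.80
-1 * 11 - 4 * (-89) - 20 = 325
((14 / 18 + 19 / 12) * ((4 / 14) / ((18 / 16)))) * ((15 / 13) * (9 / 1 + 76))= 144500 / 2457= 58.81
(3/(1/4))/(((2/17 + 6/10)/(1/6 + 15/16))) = 4505/244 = 18.46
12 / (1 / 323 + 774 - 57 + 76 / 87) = 84303 / 5043263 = 0.02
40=40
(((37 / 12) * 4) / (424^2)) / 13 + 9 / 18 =0.50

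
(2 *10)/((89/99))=1980/89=22.25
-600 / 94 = -300 / 47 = -6.38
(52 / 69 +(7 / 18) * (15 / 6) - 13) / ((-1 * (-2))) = -5.64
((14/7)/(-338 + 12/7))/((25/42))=-294/29425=-0.01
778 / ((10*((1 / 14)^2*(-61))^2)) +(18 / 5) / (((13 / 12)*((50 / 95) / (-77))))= 383415676 / 1209325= 317.05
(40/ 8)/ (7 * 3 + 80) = 5/ 101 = 0.05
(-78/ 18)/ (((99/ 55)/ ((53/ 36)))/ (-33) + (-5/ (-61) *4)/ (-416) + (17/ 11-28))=240405880/ 1469751861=0.16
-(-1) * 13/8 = 13/8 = 1.62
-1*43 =-43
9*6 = 54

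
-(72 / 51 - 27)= 435 / 17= 25.59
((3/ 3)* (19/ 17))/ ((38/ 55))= 55/ 34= 1.62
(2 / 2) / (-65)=-1 / 65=-0.02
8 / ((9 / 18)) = 16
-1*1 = -1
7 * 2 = 14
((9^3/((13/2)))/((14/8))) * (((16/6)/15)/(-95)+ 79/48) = 9108207/86450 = 105.36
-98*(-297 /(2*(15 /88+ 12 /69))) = 29455272 /697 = 42260.07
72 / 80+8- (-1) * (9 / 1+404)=4219 / 10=421.90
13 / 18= 0.72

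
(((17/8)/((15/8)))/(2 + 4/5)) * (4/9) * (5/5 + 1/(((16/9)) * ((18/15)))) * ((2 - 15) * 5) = -17.17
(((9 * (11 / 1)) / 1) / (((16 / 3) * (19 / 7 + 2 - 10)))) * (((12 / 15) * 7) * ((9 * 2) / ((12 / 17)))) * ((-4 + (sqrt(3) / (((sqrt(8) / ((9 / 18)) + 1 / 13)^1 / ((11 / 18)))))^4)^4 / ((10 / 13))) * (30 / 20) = -300870447811902435903403239131681972178448016448478678037620334031908991115451372623 / 1203309636161121487811799281192343875335067626768614608609970856026359935795200 - 666407933609973071622646742694300682548149556655294791072577465257089682961 * sqrt(2) / 56461600795848418159337428734625744901232527532311120899491875751987609600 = -250052.46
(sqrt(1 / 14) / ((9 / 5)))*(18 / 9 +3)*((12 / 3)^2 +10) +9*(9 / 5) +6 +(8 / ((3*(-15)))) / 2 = 325*sqrt(14) / 63 +199 / 9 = 41.41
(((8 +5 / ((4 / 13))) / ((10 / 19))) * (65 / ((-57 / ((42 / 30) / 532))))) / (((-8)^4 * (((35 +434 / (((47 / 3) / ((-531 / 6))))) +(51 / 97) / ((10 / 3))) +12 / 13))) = 74735687 / 5347922545803264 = 0.00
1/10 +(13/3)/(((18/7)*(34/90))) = 4.56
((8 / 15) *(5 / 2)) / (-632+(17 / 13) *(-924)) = -13 / 17943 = -0.00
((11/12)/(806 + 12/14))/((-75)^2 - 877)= 77/321800448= 0.00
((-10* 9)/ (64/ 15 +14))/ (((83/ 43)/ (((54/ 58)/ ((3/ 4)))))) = -1044900/ 329759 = -3.17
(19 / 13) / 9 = 19 / 117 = 0.16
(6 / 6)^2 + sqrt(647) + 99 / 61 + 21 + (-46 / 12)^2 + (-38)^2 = sqrt(647) + 3255169 / 2196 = 1507.75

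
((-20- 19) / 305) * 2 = -78 / 305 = -0.26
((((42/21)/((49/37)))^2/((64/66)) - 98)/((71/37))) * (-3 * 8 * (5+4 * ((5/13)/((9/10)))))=53361677315/6648369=8026.28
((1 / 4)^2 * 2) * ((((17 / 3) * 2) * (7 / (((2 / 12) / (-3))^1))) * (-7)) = 2499 / 2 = 1249.50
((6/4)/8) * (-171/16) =-513/256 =-2.00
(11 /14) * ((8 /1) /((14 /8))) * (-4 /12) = -176 /147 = -1.20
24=24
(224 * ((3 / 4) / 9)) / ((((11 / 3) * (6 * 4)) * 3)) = 7 / 99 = 0.07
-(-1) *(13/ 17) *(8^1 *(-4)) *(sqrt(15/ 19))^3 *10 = -62400 *sqrt(285)/ 6137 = -171.65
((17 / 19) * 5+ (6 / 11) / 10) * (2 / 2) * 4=18928 / 1045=18.11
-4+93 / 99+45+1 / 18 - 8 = 6731 / 198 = 33.99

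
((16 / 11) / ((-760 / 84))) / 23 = -168 / 24035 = -0.01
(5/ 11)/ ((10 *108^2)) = 1/ 256608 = 0.00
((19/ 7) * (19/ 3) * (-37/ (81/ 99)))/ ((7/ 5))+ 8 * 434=2916.72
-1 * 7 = -7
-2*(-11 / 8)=11 / 4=2.75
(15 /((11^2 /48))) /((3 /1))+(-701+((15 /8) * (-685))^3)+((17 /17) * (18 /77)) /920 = -105663960674251663 /49871360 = -2118730282.76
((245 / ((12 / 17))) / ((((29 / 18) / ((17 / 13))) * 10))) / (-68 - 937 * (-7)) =42483 / 9788428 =0.00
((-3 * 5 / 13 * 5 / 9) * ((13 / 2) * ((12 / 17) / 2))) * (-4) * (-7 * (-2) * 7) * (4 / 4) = 9800 / 17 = 576.47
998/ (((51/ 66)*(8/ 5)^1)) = 807.21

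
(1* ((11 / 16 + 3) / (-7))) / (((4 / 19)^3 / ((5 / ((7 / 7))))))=-2023405 / 7168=-282.28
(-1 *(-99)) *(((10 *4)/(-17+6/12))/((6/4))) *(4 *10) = -6400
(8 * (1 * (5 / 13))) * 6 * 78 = 1440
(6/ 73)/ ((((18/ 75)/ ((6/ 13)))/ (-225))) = -33750/ 949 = -35.56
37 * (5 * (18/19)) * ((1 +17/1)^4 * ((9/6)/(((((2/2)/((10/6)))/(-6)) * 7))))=-5243551200/133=-39425196.99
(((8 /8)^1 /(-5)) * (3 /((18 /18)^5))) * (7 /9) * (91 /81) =-637 /1215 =-0.52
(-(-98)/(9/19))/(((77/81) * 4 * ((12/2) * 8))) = 399/352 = 1.13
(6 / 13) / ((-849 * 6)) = -0.00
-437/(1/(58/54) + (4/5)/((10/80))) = -63365/1063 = -59.61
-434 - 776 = -1210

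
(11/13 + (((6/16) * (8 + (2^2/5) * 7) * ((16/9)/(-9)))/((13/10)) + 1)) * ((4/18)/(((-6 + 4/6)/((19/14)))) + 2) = 30691/14742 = 2.08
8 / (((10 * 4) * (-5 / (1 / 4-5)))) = 19 / 100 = 0.19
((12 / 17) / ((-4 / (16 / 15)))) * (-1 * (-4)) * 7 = -448 / 85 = -5.27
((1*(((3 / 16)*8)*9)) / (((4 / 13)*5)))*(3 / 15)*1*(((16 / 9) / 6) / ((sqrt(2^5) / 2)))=13*sqrt(2) / 100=0.18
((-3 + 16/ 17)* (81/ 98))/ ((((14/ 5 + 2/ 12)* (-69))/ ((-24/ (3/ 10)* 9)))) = -1458000/ 243593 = -5.99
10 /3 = 3.33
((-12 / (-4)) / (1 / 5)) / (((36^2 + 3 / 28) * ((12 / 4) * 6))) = 70 / 108873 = 0.00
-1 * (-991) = 991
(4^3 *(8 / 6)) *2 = 512 / 3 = 170.67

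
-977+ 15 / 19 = -18548 / 19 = -976.21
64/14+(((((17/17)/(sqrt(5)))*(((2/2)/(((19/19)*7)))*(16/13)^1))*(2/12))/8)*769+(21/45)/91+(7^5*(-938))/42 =-512355148/1365+769*sqrt(5)/1365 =-375350.50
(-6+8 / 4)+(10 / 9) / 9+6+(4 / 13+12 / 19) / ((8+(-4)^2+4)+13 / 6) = 7802356 / 3621267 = 2.15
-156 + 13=-143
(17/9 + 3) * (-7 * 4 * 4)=-547.56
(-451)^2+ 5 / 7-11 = 1423735 / 7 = 203390.71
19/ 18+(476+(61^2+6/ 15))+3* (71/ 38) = 4204.06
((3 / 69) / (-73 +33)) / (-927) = 1 / 852840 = 0.00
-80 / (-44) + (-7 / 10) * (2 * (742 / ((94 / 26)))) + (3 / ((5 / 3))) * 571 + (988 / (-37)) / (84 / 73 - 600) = 775966014368 / 1045304205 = 742.34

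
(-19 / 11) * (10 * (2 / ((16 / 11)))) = -95 / 4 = -23.75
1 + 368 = 369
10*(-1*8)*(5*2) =-800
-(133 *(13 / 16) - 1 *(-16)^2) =147.94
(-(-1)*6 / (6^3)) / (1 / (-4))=-1 / 9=-0.11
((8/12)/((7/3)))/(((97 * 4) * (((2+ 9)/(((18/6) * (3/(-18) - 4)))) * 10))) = -5/59752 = -0.00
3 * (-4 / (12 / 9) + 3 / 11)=-90 / 11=-8.18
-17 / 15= -1.13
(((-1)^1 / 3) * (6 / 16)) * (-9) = 9 / 8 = 1.12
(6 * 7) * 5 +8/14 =1474/7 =210.57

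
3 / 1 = 3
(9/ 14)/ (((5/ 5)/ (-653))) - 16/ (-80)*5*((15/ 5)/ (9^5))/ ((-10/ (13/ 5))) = -1445962433/ 3444525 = -419.79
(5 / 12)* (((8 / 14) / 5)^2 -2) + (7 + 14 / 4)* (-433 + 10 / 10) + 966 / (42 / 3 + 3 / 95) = -8755057721 / 1959510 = -4467.98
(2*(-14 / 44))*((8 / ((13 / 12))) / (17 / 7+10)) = -1568 / 4147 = -0.38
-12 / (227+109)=-1 / 28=-0.04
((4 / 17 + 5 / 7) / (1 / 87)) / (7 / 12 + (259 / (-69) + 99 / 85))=-13566780 / 329357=-41.19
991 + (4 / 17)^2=286415 / 289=991.06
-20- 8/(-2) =-16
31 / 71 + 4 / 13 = 687 / 923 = 0.74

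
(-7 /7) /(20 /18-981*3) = 9 /26477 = 0.00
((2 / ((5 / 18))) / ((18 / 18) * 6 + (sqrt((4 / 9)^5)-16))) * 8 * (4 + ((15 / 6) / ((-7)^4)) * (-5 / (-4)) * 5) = -336609918 / 14393995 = -23.39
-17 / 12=-1.42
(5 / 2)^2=25 / 4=6.25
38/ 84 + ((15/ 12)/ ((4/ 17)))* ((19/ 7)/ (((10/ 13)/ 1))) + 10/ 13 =24919/ 1248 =19.97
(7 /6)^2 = 49 /36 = 1.36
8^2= 64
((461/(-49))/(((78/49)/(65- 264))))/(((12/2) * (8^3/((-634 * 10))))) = -145406315/59904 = -2427.32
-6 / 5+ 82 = 404 / 5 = 80.80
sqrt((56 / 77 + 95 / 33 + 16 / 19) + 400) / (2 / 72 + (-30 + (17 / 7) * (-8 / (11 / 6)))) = -84 * sqrt(159000303) / 2136721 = -0.50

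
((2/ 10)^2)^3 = 1/ 15625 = 0.00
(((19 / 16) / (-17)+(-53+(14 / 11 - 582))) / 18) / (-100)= 0.35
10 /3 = 3.33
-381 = -381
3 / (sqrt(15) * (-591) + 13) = -1773 * sqrt(15) / 5239046-39 / 5239046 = -0.00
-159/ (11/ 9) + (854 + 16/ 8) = 7985/ 11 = 725.91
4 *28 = 112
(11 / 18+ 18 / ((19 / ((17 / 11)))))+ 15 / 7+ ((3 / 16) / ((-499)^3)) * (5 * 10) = 55206928042159 / 13088155898664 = 4.22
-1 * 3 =-3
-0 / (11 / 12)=0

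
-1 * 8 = -8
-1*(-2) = 2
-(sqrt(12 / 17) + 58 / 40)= -29 / 20 - 2 * sqrt(51) / 17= -2.29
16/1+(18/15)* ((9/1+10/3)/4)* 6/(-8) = 529/40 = 13.22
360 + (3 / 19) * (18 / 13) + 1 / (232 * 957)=19754363623 / 54839928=360.22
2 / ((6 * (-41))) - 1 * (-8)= 983 / 123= 7.99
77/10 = 7.70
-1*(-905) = 905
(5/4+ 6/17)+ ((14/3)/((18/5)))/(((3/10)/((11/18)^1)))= 210361/49572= 4.24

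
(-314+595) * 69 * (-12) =-232668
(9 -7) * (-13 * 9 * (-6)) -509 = 895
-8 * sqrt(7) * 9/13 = -14.65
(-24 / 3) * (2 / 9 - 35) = 2504 / 9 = 278.22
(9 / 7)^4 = 2.73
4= 4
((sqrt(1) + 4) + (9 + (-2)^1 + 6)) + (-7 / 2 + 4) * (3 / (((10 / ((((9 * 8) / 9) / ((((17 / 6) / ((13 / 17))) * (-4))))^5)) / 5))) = 36218598023250 / 2015993900449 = 17.97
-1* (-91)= 91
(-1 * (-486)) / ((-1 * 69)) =-162 / 23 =-7.04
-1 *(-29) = 29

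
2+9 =11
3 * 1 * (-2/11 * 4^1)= -24/11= -2.18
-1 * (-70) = 70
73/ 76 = 0.96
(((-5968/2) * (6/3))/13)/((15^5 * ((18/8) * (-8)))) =2984/88846875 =0.00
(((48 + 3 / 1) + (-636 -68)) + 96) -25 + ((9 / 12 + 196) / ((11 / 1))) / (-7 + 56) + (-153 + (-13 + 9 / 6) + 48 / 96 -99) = -1821033 / 2156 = -844.63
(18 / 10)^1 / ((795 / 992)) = 2.25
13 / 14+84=1189 / 14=84.93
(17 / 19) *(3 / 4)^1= 51 / 76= 0.67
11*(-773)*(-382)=3248146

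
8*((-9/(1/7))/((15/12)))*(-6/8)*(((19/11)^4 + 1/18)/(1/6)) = 1189651176/73205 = 16250.96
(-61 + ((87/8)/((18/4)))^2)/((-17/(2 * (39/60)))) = 103259/24480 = 4.22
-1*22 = -22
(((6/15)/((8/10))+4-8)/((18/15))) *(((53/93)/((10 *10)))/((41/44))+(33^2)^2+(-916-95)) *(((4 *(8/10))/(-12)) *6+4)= -8294370.04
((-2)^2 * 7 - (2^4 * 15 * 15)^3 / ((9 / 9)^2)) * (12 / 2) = -279935999832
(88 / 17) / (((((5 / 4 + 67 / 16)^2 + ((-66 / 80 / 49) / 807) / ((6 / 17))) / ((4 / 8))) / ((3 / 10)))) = 668118528 / 25440531331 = 0.03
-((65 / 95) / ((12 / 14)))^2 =-8281 / 12996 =-0.64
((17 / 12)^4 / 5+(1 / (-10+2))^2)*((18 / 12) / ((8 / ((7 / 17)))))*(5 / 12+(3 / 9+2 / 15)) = 31587311 / 564019200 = 0.06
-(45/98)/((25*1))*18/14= -81/3430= -0.02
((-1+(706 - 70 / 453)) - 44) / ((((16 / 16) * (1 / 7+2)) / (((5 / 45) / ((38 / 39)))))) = 27242033 / 774630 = 35.17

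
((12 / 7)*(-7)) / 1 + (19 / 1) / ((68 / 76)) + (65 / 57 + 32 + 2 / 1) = 43000 / 969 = 44.38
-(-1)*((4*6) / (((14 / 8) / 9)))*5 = 4320 / 7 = 617.14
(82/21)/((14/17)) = 697/147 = 4.74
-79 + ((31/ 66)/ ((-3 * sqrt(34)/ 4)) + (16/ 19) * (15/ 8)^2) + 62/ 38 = -5655/ 76 - 31 * sqrt(34)/ 1683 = -74.52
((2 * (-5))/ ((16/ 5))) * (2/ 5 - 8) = 23.75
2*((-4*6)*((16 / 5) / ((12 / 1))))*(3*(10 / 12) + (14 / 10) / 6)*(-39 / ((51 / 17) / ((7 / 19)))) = 238784 / 1425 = 167.57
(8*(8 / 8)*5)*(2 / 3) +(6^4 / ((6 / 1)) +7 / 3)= 245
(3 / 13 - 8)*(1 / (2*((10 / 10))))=-3.88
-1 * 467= -467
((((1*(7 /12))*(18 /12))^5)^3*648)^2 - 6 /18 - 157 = 7487.92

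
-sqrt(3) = -1.73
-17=-17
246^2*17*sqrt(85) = 1028772*sqrt(85) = 9484809.19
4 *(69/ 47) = 5.87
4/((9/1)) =0.44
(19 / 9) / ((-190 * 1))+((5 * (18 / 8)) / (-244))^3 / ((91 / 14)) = -3025671697 / 271941396480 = -0.01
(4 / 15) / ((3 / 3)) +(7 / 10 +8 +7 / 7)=9.97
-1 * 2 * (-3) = 6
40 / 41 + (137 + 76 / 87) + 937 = 3837554 / 3567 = 1075.85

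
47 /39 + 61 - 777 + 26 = -26863 /39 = -688.79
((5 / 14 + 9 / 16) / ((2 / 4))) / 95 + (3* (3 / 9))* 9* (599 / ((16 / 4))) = 7170133 / 5320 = 1347.77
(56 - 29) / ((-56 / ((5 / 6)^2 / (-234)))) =25 / 17472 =0.00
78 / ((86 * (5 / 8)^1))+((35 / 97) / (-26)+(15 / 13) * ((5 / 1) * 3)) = 781853 / 41710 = 18.74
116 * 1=116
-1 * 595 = -595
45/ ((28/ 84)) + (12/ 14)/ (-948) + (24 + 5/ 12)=1057883/ 6636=159.42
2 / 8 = 0.25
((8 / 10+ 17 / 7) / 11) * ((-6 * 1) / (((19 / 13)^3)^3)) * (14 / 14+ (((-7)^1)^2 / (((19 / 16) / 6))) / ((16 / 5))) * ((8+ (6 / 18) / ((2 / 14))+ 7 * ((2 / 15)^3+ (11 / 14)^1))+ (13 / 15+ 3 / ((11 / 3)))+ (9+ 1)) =-191994015451660852183 / 1537405200105823125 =-124.88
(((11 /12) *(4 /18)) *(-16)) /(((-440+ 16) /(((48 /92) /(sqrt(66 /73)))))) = 2 *sqrt(4818) /32913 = 0.00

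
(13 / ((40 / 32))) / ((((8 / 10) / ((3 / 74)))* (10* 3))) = 13 / 740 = 0.02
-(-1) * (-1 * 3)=-3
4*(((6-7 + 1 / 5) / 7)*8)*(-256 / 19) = 32768 / 665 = 49.28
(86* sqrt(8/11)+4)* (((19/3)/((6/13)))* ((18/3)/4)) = 247/3+10621* sqrt(22)/33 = 1591.94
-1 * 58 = -58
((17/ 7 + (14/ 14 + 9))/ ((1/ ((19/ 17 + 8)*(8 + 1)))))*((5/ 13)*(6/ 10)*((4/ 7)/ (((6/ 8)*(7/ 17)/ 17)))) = 33011280/ 4459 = 7403.29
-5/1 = -5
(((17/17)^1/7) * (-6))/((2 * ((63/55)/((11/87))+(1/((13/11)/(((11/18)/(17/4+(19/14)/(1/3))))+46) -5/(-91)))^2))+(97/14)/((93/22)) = 13216395434402211969973/8088982566621900181644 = 1.63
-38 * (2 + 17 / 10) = -703 / 5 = -140.60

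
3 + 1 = 4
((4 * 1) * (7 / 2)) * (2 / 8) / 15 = 7 / 30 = 0.23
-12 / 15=-4 / 5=-0.80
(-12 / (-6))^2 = 4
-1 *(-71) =71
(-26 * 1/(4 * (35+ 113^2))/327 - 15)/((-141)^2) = -125607253/166479835896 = -0.00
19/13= 1.46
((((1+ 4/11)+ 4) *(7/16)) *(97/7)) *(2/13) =5723/1144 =5.00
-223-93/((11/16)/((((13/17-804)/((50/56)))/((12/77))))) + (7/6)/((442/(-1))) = 10351421929/13260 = 780650.22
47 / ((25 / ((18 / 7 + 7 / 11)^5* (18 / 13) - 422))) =6142647584056 / 67669603925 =90.77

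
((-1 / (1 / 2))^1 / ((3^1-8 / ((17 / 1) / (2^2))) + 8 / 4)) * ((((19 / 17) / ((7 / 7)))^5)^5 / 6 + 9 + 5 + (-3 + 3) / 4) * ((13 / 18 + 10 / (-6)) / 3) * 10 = 2889045991627609446837667447646435 / 85720773291389935684386069105909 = 33.70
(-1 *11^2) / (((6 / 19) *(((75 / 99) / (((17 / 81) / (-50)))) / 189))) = 3009391 / 7500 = 401.25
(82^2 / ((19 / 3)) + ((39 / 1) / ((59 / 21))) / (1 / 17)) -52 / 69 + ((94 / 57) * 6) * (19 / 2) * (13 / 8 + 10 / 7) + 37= 3510606721 / 2165772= 1620.95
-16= -16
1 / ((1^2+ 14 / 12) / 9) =54 / 13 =4.15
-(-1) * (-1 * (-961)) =961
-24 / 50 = -0.48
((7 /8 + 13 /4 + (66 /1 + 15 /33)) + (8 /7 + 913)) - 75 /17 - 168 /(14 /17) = 8129525 /10472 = 776.31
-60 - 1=-61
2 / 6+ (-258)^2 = 199693 / 3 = 66564.33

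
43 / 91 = 0.47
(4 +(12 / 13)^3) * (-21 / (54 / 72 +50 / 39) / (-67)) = 2650032 / 3589391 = 0.74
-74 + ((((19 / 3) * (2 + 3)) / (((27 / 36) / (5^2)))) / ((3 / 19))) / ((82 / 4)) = 279082 / 1107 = 252.11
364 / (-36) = -10.11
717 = 717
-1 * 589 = -589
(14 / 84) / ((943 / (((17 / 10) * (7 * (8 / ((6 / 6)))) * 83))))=19754 / 14145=1.40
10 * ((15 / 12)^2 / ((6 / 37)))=4625 / 48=96.35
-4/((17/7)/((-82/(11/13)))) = 29848/187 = 159.61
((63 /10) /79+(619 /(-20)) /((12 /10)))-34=-566069 /9480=-59.71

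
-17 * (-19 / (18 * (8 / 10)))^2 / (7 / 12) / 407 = -153425 / 1230768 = -0.12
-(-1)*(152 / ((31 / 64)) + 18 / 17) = 165934 / 527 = 314.87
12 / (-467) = -12 / 467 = -0.03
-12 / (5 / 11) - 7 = -167 / 5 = -33.40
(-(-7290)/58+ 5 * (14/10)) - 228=-2764/29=-95.31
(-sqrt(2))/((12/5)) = -5 * sqrt(2)/12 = -0.59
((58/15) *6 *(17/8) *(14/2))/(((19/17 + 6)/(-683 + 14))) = -39248223/1210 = -32436.55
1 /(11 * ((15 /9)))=3 /55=0.05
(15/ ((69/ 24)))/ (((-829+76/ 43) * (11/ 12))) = -20640/ 2999821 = -0.01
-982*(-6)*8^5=193069056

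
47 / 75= 0.63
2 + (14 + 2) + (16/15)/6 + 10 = 1268/45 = 28.18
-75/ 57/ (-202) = 25/ 3838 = 0.01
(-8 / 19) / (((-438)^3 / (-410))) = -410 / 199565721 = -0.00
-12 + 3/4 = -45/4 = -11.25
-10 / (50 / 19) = -19 / 5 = -3.80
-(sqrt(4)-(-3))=-5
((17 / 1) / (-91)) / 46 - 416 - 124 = -2260457 / 4186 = -540.00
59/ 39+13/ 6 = 287/ 78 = 3.68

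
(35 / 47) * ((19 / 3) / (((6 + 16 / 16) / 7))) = 665 / 141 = 4.72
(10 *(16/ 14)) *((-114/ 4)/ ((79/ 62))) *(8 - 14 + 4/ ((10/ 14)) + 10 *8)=-11252256/ 553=-20347.66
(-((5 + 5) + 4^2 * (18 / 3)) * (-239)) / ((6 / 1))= 12667 / 3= 4222.33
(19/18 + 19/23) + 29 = 12785/414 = 30.88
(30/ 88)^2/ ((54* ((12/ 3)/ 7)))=175/ 46464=0.00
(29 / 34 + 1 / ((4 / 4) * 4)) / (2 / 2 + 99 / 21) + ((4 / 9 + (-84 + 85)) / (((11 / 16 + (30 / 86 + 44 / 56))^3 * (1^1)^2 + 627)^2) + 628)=15378996807182113465582062606228289 / 24481323986296460773004340397344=628.19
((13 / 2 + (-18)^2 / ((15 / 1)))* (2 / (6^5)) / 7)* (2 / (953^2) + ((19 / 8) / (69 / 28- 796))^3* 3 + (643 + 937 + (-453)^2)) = 4631088368418300350679997177 / 21690702180941131790887680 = 213.51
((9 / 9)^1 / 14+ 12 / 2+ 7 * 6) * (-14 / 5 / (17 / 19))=-12787 / 85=-150.44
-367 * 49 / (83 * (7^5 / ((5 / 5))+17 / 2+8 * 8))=-35966 / 2801997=-0.01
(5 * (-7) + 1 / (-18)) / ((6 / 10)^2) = -15775 / 162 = -97.38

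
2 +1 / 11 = 23 / 11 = 2.09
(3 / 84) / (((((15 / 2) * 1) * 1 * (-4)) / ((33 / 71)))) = -11 / 19880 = -0.00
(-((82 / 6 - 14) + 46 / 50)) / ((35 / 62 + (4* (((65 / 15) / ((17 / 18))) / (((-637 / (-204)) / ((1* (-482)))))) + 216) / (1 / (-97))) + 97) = -133672 / 57861273675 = -0.00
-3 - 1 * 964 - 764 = -1731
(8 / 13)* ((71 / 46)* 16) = 4544 / 299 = 15.20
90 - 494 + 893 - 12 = 477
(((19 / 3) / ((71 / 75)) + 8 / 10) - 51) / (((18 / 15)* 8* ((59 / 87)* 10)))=-223967 / 335120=-0.67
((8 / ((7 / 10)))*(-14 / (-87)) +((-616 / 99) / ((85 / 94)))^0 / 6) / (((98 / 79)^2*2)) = 2178109 / 3342192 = 0.65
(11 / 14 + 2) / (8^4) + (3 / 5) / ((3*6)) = 29257 / 860160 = 0.03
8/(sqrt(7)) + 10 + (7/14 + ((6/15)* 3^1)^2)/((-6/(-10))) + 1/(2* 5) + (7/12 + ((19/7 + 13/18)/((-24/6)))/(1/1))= 8* sqrt(7)/7 + 6581/504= 16.08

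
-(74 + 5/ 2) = -153/ 2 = -76.50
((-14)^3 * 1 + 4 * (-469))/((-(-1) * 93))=-1540/31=-49.68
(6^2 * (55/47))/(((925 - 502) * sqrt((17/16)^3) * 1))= 14080 * sqrt(17)/638401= 0.09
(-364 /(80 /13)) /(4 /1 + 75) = -1183 /1580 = -0.75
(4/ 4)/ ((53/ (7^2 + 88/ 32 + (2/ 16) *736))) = 575/ 212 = 2.71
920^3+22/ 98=38155712011/ 49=778688000.22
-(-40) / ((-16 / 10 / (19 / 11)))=-475 / 11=-43.18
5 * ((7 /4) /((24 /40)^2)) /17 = 875 /612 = 1.43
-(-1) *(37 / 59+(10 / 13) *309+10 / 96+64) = 11134027 / 36816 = 302.42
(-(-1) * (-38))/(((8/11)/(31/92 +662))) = -34607.11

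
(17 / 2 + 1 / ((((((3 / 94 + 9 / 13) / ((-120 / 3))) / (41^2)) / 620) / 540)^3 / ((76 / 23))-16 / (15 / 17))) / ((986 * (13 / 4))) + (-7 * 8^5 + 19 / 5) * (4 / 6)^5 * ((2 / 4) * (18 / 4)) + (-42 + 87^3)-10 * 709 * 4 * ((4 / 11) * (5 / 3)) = 5153888553866667679204787835095640817585105633019374 / 8989690829483455310356660217697023047867871745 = 573310.99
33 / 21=11 / 7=1.57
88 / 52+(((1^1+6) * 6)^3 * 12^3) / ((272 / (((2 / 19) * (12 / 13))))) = 14772554 / 323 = 45735.46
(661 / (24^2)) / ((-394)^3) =-661 / 35229878784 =-0.00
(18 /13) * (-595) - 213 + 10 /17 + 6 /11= -2517817 /2431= -1035.71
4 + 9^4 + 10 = 6575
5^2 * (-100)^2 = 250000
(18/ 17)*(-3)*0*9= 0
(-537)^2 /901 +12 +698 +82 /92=42728575 /41446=1030.95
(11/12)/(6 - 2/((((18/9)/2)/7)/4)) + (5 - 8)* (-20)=35989/600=59.98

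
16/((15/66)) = 352/5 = 70.40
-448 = -448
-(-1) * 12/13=12/13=0.92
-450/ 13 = -34.62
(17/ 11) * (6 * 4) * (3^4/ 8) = 4131/ 11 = 375.55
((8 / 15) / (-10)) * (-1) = 4 / 75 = 0.05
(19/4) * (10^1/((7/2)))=95/7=13.57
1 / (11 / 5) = 5 / 11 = 0.45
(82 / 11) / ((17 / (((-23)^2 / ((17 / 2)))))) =86756 / 3179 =27.29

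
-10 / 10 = -1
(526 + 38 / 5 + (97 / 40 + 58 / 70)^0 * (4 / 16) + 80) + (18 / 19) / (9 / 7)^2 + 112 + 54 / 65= 32333707 / 44460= 727.25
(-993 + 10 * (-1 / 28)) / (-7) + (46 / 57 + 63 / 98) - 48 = 266335 / 2793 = 95.36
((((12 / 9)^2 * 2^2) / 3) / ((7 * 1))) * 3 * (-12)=-256 / 21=-12.19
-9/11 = -0.82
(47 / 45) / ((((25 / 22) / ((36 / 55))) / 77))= 28952 / 625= 46.32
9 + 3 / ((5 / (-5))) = 6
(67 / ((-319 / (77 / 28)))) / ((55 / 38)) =-1273 / 3190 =-0.40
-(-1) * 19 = 19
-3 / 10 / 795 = -1 / 2650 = -0.00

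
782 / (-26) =-391 / 13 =-30.08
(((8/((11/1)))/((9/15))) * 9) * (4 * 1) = 480/11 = 43.64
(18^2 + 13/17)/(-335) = -5521/5695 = -0.97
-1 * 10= -10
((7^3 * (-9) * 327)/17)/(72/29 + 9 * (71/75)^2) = -18296263125/3250213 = -5629.25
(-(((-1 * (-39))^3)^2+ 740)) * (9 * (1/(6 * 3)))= -1759372250.50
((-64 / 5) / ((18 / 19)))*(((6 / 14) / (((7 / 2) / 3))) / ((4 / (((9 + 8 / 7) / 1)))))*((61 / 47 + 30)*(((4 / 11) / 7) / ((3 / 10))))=-254000512 / 3723951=-68.21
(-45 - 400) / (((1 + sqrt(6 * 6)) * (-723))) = 445 / 5061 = 0.09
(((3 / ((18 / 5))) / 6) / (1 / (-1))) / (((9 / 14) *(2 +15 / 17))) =-85 / 1134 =-0.07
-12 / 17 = -0.71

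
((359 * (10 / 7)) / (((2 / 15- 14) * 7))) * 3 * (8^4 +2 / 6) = -330881325 / 5096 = -64929.62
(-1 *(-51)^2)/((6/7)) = -6069/2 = -3034.50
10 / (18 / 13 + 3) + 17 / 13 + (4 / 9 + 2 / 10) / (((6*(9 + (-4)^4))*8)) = 507344363 / 141382800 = 3.59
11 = 11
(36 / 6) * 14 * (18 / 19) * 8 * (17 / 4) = 51408 / 19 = 2705.68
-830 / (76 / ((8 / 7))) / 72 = -415 / 2394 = -0.17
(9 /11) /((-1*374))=-9 /4114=-0.00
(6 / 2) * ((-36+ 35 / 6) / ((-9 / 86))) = 7783 / 9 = 864.78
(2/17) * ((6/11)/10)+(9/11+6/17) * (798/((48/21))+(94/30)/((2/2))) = 3085831/7480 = 412.54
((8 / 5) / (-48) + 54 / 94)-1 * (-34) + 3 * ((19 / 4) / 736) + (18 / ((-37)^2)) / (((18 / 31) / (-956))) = 36689629649 / 2841386880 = 12.91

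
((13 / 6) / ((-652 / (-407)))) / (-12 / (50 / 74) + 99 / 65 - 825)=-1719575 / 1069548624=-0.00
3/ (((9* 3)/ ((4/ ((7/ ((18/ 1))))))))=1.14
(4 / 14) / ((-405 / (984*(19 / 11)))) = -12464 / 10395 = -1.20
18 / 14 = 9 / 7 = 1.29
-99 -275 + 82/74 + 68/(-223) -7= -3137004/8251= -380.20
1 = 1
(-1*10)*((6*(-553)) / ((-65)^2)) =6636 / 845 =7.85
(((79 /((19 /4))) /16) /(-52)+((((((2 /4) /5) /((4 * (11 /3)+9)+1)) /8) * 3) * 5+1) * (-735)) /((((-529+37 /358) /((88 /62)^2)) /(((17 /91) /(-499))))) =-79748730981293 /75512325339063795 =-0.00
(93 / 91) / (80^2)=93 / 582400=0.00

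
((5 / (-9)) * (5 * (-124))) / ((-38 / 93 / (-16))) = 768800 / 57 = 13487.72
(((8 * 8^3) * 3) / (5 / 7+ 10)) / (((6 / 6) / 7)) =200704 / 25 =8028.16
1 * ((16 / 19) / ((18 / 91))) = 728 / 171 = 4.26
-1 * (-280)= 280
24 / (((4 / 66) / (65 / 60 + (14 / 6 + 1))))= 1749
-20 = -20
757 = 757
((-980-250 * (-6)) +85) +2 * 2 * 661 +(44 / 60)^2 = 731146 / 225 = 3249.54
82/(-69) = -82/69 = -1.19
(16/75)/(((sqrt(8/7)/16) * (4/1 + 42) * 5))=32 * sqrt(14)/8625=0.01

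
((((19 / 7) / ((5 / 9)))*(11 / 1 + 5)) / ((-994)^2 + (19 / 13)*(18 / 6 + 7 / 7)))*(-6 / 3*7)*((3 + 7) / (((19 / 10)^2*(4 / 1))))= -2925 / 3813224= -0.00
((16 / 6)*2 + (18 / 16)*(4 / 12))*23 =3151 / 24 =131.29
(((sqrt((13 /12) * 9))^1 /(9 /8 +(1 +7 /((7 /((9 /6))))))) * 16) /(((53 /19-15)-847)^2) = 23104 * sqrt(39) /7728663125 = 0.00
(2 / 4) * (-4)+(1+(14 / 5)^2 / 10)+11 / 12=1051 / 1500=0.70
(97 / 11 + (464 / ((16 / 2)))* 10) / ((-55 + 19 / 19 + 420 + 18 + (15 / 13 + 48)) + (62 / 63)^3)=1.36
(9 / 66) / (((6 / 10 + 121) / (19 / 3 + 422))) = 6425 / 13376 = 0.48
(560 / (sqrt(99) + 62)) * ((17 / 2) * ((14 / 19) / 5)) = 118048 / 10165- 5712 * sqrt(11) / 10165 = 9.75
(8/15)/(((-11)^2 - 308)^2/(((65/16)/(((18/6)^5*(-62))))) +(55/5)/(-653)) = -67912/16513365552321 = -0.00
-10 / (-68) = 5 / 34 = 0.15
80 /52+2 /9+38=4652 /117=39.76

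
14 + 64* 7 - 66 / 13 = 5940 / 13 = 456.92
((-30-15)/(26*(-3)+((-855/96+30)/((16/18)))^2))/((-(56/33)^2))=1520640/47209001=0.03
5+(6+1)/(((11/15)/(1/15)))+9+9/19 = 3158/209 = 15.11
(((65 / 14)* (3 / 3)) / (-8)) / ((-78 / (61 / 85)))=61 / 11424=0.01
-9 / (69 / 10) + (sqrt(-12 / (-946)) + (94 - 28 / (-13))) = sqrt(2838) / 473 + 28360 / 299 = 94.96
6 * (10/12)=5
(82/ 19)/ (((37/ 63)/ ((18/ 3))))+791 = 587069/ 703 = 835.09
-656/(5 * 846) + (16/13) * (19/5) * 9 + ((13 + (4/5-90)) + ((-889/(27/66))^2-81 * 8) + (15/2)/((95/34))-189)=4439804111063/940329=4721543.32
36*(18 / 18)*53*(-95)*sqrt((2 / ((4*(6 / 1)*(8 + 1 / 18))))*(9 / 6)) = -54378*sqrt(145) / 29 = -22579.24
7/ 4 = 1.75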